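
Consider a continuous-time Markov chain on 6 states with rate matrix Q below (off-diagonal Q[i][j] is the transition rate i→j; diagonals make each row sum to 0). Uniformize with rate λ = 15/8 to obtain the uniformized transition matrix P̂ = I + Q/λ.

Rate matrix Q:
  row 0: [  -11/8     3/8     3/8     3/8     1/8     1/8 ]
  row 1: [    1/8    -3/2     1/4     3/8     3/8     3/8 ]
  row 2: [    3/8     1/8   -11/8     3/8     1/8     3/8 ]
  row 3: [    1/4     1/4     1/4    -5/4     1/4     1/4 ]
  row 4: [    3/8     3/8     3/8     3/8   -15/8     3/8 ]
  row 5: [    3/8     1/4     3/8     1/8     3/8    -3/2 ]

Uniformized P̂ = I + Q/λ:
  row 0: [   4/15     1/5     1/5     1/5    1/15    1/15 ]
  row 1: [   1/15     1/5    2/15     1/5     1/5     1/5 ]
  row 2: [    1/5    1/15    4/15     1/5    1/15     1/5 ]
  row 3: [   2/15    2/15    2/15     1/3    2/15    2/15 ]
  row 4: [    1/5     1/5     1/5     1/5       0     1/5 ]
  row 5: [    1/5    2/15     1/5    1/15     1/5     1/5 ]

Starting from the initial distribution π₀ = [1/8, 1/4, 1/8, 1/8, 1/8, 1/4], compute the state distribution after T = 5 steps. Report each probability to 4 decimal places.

t=0: π = [0.1250, 0.2500, 0.1250, 0.1250, 0.1250, 0.2500]
t=1: π = [0.1667, 0.1583, 0.1833, 0.1833, 0.1333, 0.1750]
t=2: π = [0.1778, 0.1517, 0.1894, 0.2011, 0.1144, 0.1656]
t=3: π = [0.1782, 0.1503, 0.1891, 0.2047, 0.1147, 0.1629]
t=4: π = [0.1782, 0.1503, 0.1889, 0.2056, 0.1144, 0.1626]
t=5: π = [0.1781, 0.1503, 0.1889, 0.2057, 0.1145, 0.1625]

π = [0.1781, 0.1503, 0.1889, 0.2057, 0.1145, 0.1625]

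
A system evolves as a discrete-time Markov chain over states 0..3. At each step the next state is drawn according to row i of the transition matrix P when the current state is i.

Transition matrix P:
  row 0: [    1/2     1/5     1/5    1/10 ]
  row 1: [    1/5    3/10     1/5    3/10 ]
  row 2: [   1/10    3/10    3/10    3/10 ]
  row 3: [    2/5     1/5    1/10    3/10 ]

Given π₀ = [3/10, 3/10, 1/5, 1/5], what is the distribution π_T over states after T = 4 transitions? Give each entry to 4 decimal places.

t=0: π = [0.3000, 0.3000, 0.2000, 0.2000]
t=1: π = [0.3100, 0.2500, 0.2000, 0.2400]
t=2: π = [0.3210, 0.2450, 0.1960, 0.2380]
t=3: π = [0.3243, 0.2441, 0.1958, 0.2358]
t=4: π = [0.3249, 0.2440, 0.1960, 0.2351]

π = [0.3249, 0.2440, 0.1960, 0.2351]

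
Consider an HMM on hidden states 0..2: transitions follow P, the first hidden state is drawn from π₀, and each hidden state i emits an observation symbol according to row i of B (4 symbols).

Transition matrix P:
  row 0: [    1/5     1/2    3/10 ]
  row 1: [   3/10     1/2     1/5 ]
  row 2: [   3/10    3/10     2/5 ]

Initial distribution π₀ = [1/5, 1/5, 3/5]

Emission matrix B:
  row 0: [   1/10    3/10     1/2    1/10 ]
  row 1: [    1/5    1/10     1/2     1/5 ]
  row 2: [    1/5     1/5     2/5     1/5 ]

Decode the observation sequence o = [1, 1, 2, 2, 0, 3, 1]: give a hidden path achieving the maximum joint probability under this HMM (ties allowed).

path = [2, 0, 1, 1, 1, 1, 0]

t=0: δ = [6.000e-02, 2.000e-02, 1.200e-01]  (obs o_0=1)
t=1: δ = [1.080e-02, 3.600e-03, 9.600e-03]  ψ = [2, 2, 2]  (obs o_1=1)
t=2: δ = [1.440e-03, 2.700e-03, 1.536e-03]  ψ = [2, 0, 2]  (obs o_2=2)
t=3: δ = [4.050e-04, 6.750e-04, 2.458e-04]  ψ = [1, 1, 2]  (obs o_3=2)
t=4: δ = [2.025e-05, 6.750e-05, 2.700e-05]  ψ = [1, 1, 1]  (obs o_4=0)
t=5: δ = [2.025e-06, 6.750e-06, 2.700e-06]  ψ = [1, 1, 1]  (obs o_5=3)
t=6: δ = [6.075e-07, 3.375e-07, 2.700e-07]  ψ = [1, 1, 1]  (obs o_6=1)
backtrack: best end state = 0; path = [2, 0, 1, 1, 1, 1, 0]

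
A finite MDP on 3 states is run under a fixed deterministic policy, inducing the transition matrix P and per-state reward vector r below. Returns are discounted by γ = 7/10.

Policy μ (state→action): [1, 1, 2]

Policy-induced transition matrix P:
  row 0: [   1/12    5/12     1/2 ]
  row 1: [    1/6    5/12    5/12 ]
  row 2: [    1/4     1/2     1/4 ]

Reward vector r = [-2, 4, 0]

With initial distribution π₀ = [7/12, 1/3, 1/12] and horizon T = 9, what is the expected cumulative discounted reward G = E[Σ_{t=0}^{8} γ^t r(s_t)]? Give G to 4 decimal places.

G = 3.3158

t=0: π = [0.5833, 0.3333, 0.0833], E[r] = 0.1667, γ^t·E[r] = 0.166667, running G = 0.166667
t=1: π = [0.1250, 0.4236, 0.4514], E[r] = 1.4444, γ^t·E[r] = 1.011111, running G = 1.177778
t=2: π = [0.1939, 0.4543, 0.3519], E[r] = 1.4294, γ^t·E[r] = 0.700405, running G = 1.878183
t=3: π = [0.1798, 0.4460, 0.3742], E[r] = 1.4243, γ^t·E[r] = 0.488530, running G = 2.366713
t=4: π = [0.1829, 0.4478, 0.3693], E[r] = 1.4257, γ^t·E[r] = 0.342303, running G = 2.709016
t=5: π = [0.1822, 0.4474, 0.3704], E[r] = 1.4254, γ^t·E[r] = 0.239560, running G = 2.948576
t=6: π = [0.1823, 0.4475, 0.3701], E[r] = 1.4254, γ^t·E[r] = 0.167700, running G = 3.116276
t=7: π = [0.1823, 0.4475, 0.3702], E[r] = 1.4254, γ^t·E[r] = 0.117389, running G = 3.233665
t=8: π = [0.1823, 0.4475, 0.3702], E[r] = 1.4254, γ^t·E[r] = 0.082172, running G = 3.315837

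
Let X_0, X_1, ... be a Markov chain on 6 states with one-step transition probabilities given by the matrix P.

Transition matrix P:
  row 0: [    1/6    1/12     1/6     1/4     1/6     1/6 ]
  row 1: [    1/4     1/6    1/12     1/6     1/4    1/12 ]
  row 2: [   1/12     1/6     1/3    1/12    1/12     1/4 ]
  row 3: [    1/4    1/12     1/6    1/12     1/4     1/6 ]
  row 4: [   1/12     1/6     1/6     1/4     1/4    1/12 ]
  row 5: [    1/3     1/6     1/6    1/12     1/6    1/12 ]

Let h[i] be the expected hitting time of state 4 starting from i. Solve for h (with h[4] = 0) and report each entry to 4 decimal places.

First-step conditioning: h[4] = 0; for i ≠ 4, h[i] = 1 + Σ_k P[i][k]·h[k].
  h[0] = 1 + 1/6·h[0] + 1/12·h[1] + 1/6·h[2] + 1/4·h[3] + 1/6·h[5]
  h[1] = 1 + 1/4·h[0] + 1/6·h[1] + 1/12·h[2] + 1/6·h[3] + 1/12·h[5]
  h[2] = 1 + 1/12·h[0] + 1/6·h[1] + 1/3·h[2] + 1/12·h[3] + 1/4·h[5]
  h[3] = 1 + 1/4·h[0] + 1/12·h[1] + 1/6·h[2] + 1/12·h[3] + 1/6·h[5]
  h[5] = 1 + 1/3·h[0] + 1/6·h[1] + 1/6·h[2] + 1/12·h[3] + 1/12·h[5]
Solving the 5×5 linear system over states ≠ 4 gives exactly h = [40712/7093, 36872/7093, 44996/7093, 37804/7093, 0, 40864/7093] (h[4] = 0 is the target).

h = [5.7397, 5.1984, 6.3437, 5.3298, 0.0000, 5.7612]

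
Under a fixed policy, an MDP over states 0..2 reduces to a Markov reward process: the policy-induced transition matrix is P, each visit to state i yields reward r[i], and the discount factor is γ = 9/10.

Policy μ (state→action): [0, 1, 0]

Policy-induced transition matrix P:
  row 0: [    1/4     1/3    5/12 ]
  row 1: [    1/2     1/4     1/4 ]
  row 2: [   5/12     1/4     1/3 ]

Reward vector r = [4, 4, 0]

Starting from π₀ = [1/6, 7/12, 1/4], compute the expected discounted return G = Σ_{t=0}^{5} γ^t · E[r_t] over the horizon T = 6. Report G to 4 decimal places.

G = 12.8467

t=0: π = [0.1667, 0.5833, 0.2500], E[r] = 3.0000, γ^t·E[r] = 3.000000, running G = 3.000000
t=1: π = [0.4375, 0.2639, 0.2986], E[r] = 2.8056, γ^t·E[r] = 2.525000, running G = 5.525000
t=2: π = [0.3657, 0.2865, 0.3478], E[r] = 2.6088, γ^t·E[r] = 2.113125, running G = 7.638125
t=3: π = [0.3796, 0.2805, 0.3399], E[r] = 2.6402, γ^t·E[r] = 1.924734, running G = 9.562859
t=4: π = [0.3768, 0.2816, 0.3416], E[r] = 2.6336, γ^t·E[r] = 1.727926, running G = 11.290786
t=5: π = [0.3773, 0.2814, 0.3413], E[r] = 2.6350, γ^t·E[r] = 1.555913, running G = 12.846698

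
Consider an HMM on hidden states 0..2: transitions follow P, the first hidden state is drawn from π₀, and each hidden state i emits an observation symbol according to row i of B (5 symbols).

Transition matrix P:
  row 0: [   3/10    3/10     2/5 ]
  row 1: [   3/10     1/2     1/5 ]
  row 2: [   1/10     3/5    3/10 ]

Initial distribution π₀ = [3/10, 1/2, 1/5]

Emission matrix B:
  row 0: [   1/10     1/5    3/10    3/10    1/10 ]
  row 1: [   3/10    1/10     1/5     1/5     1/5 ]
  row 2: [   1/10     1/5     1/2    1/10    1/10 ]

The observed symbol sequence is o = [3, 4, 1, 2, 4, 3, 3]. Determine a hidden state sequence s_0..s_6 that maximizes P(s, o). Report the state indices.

t=0: δ = [9.000e-02, 1.000e-01, 2.000e-02]  (obs o_0=3)
t=1: δ = [3.000e-03, 1.000e-02, 3.600e-03]  ψ = [1, 1, 0]  (obs o_1=4)
t=2: δ = [6.000e-04, 5.000e-04, 4.000e-04]  ψ = [1, 1, 1]  (obs o_2=1)
t=3: δ = [5.400e-05, 5.000e-05, 1.200e-04]  ψ = [0, 1, 0]  (obs o_3=2)
t=4: δ = [1.620e-06, 1.440e-05, 3.600e-06]  ψ = [0, 2, 2]  (obs o_4=4)
t=5: δ = [1.296e-06, 1.440e-06, 2.880e-07]  ψ = [1, 1, 1]  (obs o_5=3)
t=6: δ = [1.296e-07, 1.440e-07, 5.184e-08]  ψ = [1, 1, 0]  (obs o_6=3)
backtrack: best end state = 1; path = [1, 1, 0, 2, 1, 1, 1]

path = [1, 1, 0, 2, 1, 1, 1]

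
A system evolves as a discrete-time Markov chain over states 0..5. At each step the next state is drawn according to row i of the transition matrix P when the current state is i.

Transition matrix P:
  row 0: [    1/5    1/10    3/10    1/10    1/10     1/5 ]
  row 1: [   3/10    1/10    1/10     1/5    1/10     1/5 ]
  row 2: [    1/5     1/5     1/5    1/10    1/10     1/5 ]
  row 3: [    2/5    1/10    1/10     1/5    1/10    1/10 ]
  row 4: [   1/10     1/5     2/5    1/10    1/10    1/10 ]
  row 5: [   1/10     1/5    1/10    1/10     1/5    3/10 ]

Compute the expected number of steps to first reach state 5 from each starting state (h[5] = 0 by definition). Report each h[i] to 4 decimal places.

h = [5.6368, 5.6982, 5.6424, 6.2619, 6.2072, 0.0000]

First-step conditioning: h[5] = 0; for i ≠ 5, h[i] = 1 + Σ_k P[i][k]·h[k].
  h[0] = 1 + 1/5·h[0] + 1/10·h[1] + 3/10·h[2] + 1/10·h[3] + 1/10·h[4]
  h[1] = 1 + 3/10·h[0] + 1/10·h[1] + 1/10·h[2] + 1/5·h[3] + 1/10·h[4]
  h[2] = 1 + 1/5·h[0] + 1/5·h[1] + 1/5·h[2] + 1/10·h[3] + 1/10·h[4]
  h[3] = 1 + 2/5·h[0] + 1/10·h[1] + 1/10·h[2] + 1/5·h[3] + 1/10·h[4]
  h[4] = 1 + 1/10·h[0] + 1/5·h[1] + 2/5·h[2] + 1/10·h[3] + 1/10·h[4]
Solving the 5×5 linear system over states ≠ 5 gives exactly h = [50500/8959, 51050/8959, 50550/8959, 3300/527, 55610/8959, 0] (h[5] = 0 is the target).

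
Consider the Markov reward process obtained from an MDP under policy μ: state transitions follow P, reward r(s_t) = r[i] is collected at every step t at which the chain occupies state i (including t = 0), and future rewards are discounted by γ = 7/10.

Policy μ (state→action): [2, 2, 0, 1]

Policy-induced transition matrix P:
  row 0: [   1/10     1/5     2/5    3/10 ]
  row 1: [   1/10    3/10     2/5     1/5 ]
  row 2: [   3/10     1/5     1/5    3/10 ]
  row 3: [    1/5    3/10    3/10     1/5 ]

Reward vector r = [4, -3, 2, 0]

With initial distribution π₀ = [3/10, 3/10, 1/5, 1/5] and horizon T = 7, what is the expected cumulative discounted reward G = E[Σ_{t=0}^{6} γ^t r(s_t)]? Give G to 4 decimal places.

t=0: π = [0.3000, 0.3000, 0.2000, 0.2000], E[r] = 0.7000, γ^t·E[r] = 0.700000, running G = 0.700000
t=1: π = [0.1600, 0.2500, 0.3400, 0.2500], E[r] = 0.5700, γ^t·E[r] = 0.399000, running G = 1.099000
t=2: π = [0.1930, 0.2500, 0.3070, 0.2500], E[r] = 0.6360, γ^t·E[r] = 0.311640, running G = 1.410640
t=3: π = [0.1864, 0.2500, 0.3136, 0.2500], E[r] = 0.6228, γ^t·E[r] = 0.213620, running G = 1.624260
t=4: π = [0.1877, 0.2500, 0.3123, 0.2500], E[r] = 0.6254, γ^t·E[r] = 0.150168, running G = 1.774429
t=5: π = [0.1875, 0.2500, 0.3125, 0.2500], E[r] = 0.6249, γ^t·E[r] = 0.105029, running G = 1.879458
t=6: π = [0.1875, 0.2500, 0.3125, 0.2500], E[r] = 0.6250, γ^t·E[r] = 0.073533, running G = 1.952990

G = 1.9530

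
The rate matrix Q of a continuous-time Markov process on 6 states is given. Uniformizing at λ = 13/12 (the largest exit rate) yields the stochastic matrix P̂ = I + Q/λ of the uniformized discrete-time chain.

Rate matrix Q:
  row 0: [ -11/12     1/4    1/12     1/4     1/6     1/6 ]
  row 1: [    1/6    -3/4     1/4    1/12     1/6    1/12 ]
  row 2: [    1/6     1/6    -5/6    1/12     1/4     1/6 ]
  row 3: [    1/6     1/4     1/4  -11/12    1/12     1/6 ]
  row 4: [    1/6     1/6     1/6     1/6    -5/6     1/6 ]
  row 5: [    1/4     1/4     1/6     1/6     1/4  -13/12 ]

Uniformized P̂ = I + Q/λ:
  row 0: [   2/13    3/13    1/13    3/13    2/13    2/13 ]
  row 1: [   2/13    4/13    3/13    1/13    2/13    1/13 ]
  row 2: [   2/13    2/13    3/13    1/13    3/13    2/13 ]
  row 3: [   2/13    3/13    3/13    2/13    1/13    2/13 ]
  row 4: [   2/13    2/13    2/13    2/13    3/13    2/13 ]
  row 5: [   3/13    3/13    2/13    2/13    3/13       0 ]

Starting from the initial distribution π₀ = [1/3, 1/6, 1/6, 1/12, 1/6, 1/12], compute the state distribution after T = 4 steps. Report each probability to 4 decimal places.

t=0: π = [0.3333, 0.1667, 0.1667, 0.0833, 0.1667, 0.0833]
t=1: π = [0.1603, 0.2179, 0.1603, 0.1538, 0.1795, 0.1282]
t=2: π = [0.1637, 0.2214, 0.1824, 0.1371, 0.1780, 0.1174]
t=3: π = [0.1629, 0.2201, 0.1829, 0.1354, 0.1801, 0.1188]
t=4: π = [0.1630, 0.2198, 0.1827, 0.1354, 0.1805, 0.1186]

π = [0.1630, 0.2198, 0.1827, 0.1354, 0.1805, 0.1186]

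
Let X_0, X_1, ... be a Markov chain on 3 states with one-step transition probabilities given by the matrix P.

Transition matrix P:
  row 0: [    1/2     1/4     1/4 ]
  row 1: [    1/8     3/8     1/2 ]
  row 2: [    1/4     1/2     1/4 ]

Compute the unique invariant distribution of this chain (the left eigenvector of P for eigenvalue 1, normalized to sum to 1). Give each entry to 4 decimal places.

Balance equations π_j = Σ_i π_i·P[i][j]:
  π_0 = 1/2·π_0 + 1/8·π_1 + 1/4·π_2
  π_1 = 1/4·π_0 + 3/8·π_1 + 1/2·π_2
  normalize: π_0 + π_1 + π_2 = 1
Solving the linear system gives exactly π = [7/26, 5/13, 9/26].

π = [0.2692, 0.3846, 0.3462]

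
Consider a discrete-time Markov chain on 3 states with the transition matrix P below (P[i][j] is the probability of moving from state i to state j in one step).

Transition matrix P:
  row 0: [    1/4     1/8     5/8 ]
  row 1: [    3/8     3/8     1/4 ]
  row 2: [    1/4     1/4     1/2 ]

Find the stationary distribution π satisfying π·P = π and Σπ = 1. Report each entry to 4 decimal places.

π = [0.2807, 0.2456, 0.4737]

Balance equations π_j = Σ_i π_i·P[i][j]:
  π_0 = 1/4·π_0 + 3/8·π_1 + 1/4·π_2
  π_1 = 1/8·π_0 + 3/8·π_1 + 1/4·π_2
  normalize: π_0 + π_1 + π_2 = 1
Solving the linear system gives exactly π = [16/57, 14/57, 9/19].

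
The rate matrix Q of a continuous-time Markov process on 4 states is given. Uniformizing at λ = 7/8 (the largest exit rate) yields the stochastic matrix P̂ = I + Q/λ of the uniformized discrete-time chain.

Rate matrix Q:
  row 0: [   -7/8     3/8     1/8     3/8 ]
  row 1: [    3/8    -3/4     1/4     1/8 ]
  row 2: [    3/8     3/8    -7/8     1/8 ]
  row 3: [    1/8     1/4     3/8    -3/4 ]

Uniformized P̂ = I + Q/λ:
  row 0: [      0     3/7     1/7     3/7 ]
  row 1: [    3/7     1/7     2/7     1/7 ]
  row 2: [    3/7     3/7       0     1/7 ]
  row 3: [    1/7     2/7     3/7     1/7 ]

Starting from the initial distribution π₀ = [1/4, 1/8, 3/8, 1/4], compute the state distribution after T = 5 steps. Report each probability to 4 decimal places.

π = [0.2568, 0.3097, 0.2172, 0.2162]

t=0: π = [0.2500, 0.1250, 0.3750, 0.2500]
t=1: π = [0.2500, 0.3571, 0.1786, 0.2143]
t=2: π = [0.2602, 0.2959, 0.2296, 0.2143]
t=3: π = [0.2558, 0.3134, 0.2136, 0.2172]
t=4: π = [0.2569, 0.3080, 0.2192, 0.2160]
t=5: π = [0.2568, 0.3097, 0.2172, 0.2162]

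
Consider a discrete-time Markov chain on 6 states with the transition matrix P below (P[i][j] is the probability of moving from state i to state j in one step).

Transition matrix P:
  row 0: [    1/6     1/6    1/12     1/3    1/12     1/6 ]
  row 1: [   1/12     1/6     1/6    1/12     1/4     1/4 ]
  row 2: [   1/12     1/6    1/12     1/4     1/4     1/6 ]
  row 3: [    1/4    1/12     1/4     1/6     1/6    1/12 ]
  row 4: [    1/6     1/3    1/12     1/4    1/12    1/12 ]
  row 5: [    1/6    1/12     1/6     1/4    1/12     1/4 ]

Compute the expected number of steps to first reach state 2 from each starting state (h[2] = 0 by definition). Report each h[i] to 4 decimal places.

First-step conditioning: h[2] = 0; for i ≠ 2, h[i] = 1 + Σ_k P[i][k]·h[k].
  h[0] = 1 + 1/6·h[0] + 1/6·h[1] + 1/3·h[3] + 1/12·h[4] + 1/6·h[5]
  h[1] = 1 + 1/12·h[0] + 1/6·h[1] + 1/12·h[3] + 1/4·h[4] + 1/4·h[5]
  h[3] = 1 + 1/4·h[0] + 1/12·h[1] + 1/6·h[3] + 1/6·h[4] + 1/12·h[5]
  h[4] = 1 + 1/6·h[0] + 1/3·h[1] + 1/4·h[3] + 1/12·h[4] + 1/12·h[5]
  h[5] = 1 + 1/6·h[0] + 1/12·h[1] + 1/4·h[3] + 1/12·h[4] + 1/4·h[5]
Solving the 5×5 linear system over states ≠ 2 gives exactly h = [256344/38059, 242280/38059, 0, 222228/38059, 258420/38059, 237420/38059] (h[2] = 0 is the target).

h = [6.7354, 6.3659, 0.0000, 5.8390, 6.7900, 6.2382]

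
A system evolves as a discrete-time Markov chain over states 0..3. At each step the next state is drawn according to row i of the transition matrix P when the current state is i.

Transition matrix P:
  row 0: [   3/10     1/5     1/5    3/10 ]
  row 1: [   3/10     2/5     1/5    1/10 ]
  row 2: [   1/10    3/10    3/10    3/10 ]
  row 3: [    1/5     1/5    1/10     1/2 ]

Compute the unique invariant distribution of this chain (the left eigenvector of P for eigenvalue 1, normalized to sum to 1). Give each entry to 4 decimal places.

Balance equations π_j = Σ_i π_i·P[i][j]:
  π_0 = 3/10·π_0 + 3/10·π_1 + 1/10·π_2 + 1/5·π_3
  π_1 = 1/5·π_0 + 2/5·π_1 + 3/10·π_2 + 1/5·π_3
  π_2 = 1/5·π_0 + 1/5·π_1 + 3/10·π_2 + 1/10·π_3
  normalize: π_0 + π_1 + π_2 + π_3 = 1
Solving the linear system gives exactly π = [19/82, 157/574, 54/287, 88/287].

π = [0.2317, 0.2735, 0.1882, 0.3066]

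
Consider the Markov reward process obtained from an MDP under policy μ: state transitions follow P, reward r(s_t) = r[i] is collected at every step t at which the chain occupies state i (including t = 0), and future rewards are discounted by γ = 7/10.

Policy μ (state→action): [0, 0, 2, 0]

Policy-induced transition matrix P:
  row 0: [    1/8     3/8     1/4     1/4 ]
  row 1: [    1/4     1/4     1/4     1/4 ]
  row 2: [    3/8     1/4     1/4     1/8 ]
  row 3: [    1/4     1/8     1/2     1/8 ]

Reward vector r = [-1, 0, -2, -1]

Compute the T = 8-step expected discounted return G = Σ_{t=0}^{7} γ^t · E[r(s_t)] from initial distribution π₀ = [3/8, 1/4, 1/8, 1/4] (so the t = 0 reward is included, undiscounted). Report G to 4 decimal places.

G = -3.1093

t=0: π = [0.3750, 0.2500, 0.1250, 0.2500], E[r] = -0.8750, γ^t·E[r] = -0.875000, running G = -0.875000
t=1: π = [0.2188, 0.2656, 0.3125, 0.2031], E[r] = -1.0469, γ^t·E[r] = -0.732813, running G = -1.607813
t=2: π = [0.2617, 0.2520, 0.3008, 0.1855], E[r] = -1.0488, γ^t·E[r] = -0.513926, running G = -2.121738
t=3: π = [0.2549, 0.2595, 0.2964, 0.1892], E[r] = -1.0369, γ^t·E[r] = -0.355645, running G = -2.477383
t=4: π = [0.2552, 0.2582, 0.2973, 0.1893], E[r] = -1.0391, γ^t·E[r] = -0.249486, running G = -2.726869
t=5: π = [0.2553, 0.2582, 0.2973, 0.1892], E[r] = -1.0391, γ^t·E[r] = -0.174640, running G = -2.901509
t=6: π = [0.2553, 0.2583, 0.2973, 0.1892], E[r] = -1.0390, γ^t·E[r] = -0.122241, running G = -3.023750
t=7: π = [0.2553, 0.2583, 0.2973, 0.1892], E[r] = -1.0390, γ^t·E[r] = -0.085569, running G = -3.109319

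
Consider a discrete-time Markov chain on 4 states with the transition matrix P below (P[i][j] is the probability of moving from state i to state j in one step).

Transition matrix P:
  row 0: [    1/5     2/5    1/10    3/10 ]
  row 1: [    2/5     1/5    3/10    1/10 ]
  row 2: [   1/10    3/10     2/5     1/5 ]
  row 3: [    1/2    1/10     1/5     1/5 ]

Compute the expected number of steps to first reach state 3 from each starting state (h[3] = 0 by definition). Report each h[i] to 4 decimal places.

h = [4.6739, 5.5435, 5.2174, 0.0000]

First-step conditioning: h[3] = 0; for i ≠ 3, h[i] = 1 + Σ_k P[i][k]·h[k].
  h[0] = 1 + 1/5·h[0] + 2/5·h[1] + 1/10·h[2]
  h[1] = 1 + 2/5·h[0] + 1/5·h[1] + 3/10·h[2]
  h[2] = 1 + 1/10·h[0] + 3/10·h[1] + 2/5·h[2]
Solving the 3×3 linear system over states ≠ 3 gives exactly h = [215/46, 255/46, 120/23, 0] (h[3] = 0 is the target).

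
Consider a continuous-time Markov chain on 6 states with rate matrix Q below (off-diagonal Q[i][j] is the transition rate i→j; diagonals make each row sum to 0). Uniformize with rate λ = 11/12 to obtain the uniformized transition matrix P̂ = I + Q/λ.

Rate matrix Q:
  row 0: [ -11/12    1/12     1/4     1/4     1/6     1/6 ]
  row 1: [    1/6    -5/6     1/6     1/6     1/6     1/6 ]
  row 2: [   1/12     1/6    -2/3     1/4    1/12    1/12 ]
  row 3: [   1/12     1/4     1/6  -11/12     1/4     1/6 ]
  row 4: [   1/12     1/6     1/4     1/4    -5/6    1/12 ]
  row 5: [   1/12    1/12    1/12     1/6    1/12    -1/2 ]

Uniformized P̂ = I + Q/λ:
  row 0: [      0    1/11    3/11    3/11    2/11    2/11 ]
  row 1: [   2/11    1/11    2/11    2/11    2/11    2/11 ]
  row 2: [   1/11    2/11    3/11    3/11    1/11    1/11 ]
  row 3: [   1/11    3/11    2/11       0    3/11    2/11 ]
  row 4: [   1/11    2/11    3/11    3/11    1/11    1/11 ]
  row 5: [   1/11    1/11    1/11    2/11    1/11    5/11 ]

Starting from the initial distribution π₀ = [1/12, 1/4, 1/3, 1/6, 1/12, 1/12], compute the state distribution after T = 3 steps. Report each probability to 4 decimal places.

π = [0.0968, 0.1582, 0.2057, 0.1889, 0.1486, 0.2018]

t=0: π = [0.0833, 0.2500, 0.3333, 0.1667, 0.0833, 0.0833]
t=1: π = [0.1061, 0.1591, 0.2197, 0.1970, 0.1515, 0.1667]
t=2: π = [0.0957, 0.1605, 0.2101, 0.1894, 0.1508, 0.1935]
t=3: π = [0.0968, 0.1582, 0.2057, 0.1889, 0.1486, 0.2018]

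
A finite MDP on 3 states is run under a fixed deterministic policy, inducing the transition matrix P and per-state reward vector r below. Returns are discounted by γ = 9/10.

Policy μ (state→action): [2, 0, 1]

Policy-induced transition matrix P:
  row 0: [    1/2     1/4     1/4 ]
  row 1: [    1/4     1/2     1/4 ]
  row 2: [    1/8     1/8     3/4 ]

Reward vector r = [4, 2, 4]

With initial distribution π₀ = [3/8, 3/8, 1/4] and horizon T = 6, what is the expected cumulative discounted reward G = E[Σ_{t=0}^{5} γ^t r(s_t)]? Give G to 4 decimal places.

G = 15.9488

t=0: π = [0.3750, 0.3750, 0.2500], E[r] = 3.2500, γ^t·E[r] = 3.250000, running G = 3.250000
t=1: π = [0.3125, 0.3125, 0.3750], E[r] = 3.3750, γ^t·E[r] = 3.037500, running G = 6.287500
t=2: π = [0.2813, 0.2813, 0.4375], E[r] = 3.4375, γ^t·E[r] = 2.784375, running G = 9.071875
t=3: π = [0.2656, 0.2656, 0.4688], E[r] = 3.4688, γ^t·E[r] = 2.528719, running G = 11.600594
t=4: π = [0.2578, 0.2578, 0.4844], E[r] = 3.4844, γ^t·E[r] = 2.286098, running G = 13.886692
t=5: π = [0.2539, 0.2539, 0.4922], E[r] = 3.4922, γ^t·E[r] = 2.062102, running G = 15.948794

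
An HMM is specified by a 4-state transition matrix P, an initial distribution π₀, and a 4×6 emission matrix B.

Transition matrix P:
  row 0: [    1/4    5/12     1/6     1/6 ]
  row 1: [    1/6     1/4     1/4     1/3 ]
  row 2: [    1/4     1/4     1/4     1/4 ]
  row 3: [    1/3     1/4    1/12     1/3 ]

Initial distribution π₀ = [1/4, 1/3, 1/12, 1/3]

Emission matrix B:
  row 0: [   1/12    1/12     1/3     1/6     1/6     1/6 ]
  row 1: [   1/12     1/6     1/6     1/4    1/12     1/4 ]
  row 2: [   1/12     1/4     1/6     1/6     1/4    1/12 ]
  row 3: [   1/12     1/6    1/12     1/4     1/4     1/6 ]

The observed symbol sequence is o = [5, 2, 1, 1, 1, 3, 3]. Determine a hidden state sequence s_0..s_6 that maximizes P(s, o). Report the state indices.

t=0: δ = [4.167e-02, 8.333e-02, 6.944e-03, 5.556e-02]  (obs o_0=5)
t=1: δ = [6.173e-03, 3.472e-03, 3.472e-03, 2.315e-03]  ψ = [3, 1, 1, 1]  (obs o_1=2)
t=2: δ = [1.286e-04, 4.287e-04, 2.572e-04, 1.929e-04]  ψ = [0, 0, 0, 1]  (obs o_2=1)
t=3: δ = [5.954e-06, 1.786e-05, 2.679e-05, 2.381e-05]  ψ = [1, 1, 1, 1]  (obs o_3=1)
t=4: δ = [6.615e-07, 1.116e-06, 1.674e-06, 1.323e-06]  ψ = [3, 2, 2, 3]  (obs o_4=1)
t=5: δ = [7.350e-08, 1.047e-07, 6.977e-08, 1.103e-07]  ψ = [3, 2, 2, 3]  (obs o_5=3)
t=6: δ = [6.125e-09, 7.657e-09, 4.361e-09, 9.188e-09]  ψ = [3, 0, 1, 3]  (obs o_6=3)
backtrack: best end state = 3; path = [3, 0, 1, 3, 3, 3, 3]

path = [3, 0, 1, 3, 3, 3, 3]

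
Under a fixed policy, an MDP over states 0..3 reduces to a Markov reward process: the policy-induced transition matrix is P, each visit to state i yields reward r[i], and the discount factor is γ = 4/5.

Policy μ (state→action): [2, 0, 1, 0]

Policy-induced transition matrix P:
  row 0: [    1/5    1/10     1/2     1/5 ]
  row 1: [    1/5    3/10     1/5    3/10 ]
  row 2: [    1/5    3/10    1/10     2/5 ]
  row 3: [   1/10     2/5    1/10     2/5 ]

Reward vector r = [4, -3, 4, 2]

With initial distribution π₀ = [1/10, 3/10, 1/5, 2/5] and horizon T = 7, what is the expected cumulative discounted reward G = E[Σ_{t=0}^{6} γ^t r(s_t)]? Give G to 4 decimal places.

t=0: π = [0.1000, 0.3000, 0.2000, 0.4000], E[r] = 1.1000, γ^t·E[r] = 1.100000, running G = 1.100000
t=1: π = [0.1600, 0.3200, 0.1700, 0.3500], E[r] = 1.0600, γ^t·E[r] = 0.848000, running G = 1.948000
t=2: π = [0.1650, 0.3030, 0.1960, 0.3360], E[r] = 1.2070, γ^t·E[r] = 0.772480, running G = 2.720480
t=3: π = [0.1664, 0.3006, 0.1963, 0.3367], E[r] = 1.2224, γ^t·E[r] = 0.625869, running G = 3.346349
t=4: π = [0.1663, 0.3004, 0.1966, 0.3367], E[r] = 1.2240, γ^t·E[r] = 0.501330, running G = 3.847679
t=5: π = [0.1663, 0.3004, 0.1966, 0.3367], E[r] = 1.2238, γ^t·E[r] = 0.401018, running G = 4.248697
t=6: π = [0.1663, 0.3004, 0.1966, 0.3367], E[r] = 1.2238, γ^t·E[r] = 0.320810, running G = 4.569507

G = 4.5695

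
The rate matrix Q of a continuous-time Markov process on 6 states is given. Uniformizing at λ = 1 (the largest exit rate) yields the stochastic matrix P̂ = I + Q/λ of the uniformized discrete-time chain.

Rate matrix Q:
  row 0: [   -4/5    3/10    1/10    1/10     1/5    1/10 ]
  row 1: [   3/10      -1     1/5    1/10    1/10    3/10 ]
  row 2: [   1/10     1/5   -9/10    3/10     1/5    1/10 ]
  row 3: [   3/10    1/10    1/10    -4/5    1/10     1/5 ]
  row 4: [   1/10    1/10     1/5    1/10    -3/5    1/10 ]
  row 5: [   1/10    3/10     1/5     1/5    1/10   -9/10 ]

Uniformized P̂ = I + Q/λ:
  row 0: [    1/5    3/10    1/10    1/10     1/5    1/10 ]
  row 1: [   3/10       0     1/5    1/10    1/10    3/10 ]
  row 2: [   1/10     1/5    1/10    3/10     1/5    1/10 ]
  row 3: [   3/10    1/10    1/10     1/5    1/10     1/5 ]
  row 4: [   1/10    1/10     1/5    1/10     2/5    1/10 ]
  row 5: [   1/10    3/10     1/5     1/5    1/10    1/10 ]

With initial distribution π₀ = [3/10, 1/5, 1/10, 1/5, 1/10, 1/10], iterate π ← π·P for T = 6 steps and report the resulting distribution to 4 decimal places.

π = [0.1836, 0.1651, 0.1505, 0.1611, 0.1906, 0.1491]

t=0: π = [0.3000, 0.2000, 0.1000, 0.2000, 0.1000, 0.1000]
t=1: π = [0.2100, 0.1700, 0.1400, 0.1500, 0.1700, 0.1600]
t=2: π = [0.1850, 0.1710, 0.1500, 0.1590, 0.1860, 0.1490]
t=3: π = [0.1845, 0.1647, 0.1506, 0.1608, 0.1893, 0.1501]
t=4: π = [0.1836, 0.1655, 0.1504, 0.1612, 0.1903, 0.1490]
t=5: π = [0.1837, 0.1650, 0.1505, 0.1611, 0.1905, 0.1492]
t=6: π = [0.1836, 0.1651, 0.1505, 0.1611, 0.1906, 0.1491]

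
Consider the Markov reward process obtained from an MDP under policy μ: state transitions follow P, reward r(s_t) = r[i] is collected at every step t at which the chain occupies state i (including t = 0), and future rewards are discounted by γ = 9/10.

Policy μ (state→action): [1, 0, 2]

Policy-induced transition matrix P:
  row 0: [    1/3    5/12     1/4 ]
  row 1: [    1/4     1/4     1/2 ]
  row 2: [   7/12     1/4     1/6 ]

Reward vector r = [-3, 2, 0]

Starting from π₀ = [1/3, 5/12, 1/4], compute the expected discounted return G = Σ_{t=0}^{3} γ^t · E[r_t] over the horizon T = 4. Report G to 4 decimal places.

t=0: π = [0.3333, 0.4167, 0.2500], E[r] = -0.1667, γ^t·E[r] = -0.166667, running G = -0.166667
t=1: π = [0.3611, 0.3056, 0.3333], E[r] = -0.4722, γ^t·E[r] = -0.425000, running G = -0.591667
t=2: π = [0.3912, 0.3102, 0.2986], E[r] = -0.5532, γ^t·E[r] = -0.448125, running G = -1.039792
t=3: π = [0.3821, 0.3152, 0.3027], E[r] = -0.5160, γ^t·E[r] = -0.376172, running G = -1.415964

G = -1.4160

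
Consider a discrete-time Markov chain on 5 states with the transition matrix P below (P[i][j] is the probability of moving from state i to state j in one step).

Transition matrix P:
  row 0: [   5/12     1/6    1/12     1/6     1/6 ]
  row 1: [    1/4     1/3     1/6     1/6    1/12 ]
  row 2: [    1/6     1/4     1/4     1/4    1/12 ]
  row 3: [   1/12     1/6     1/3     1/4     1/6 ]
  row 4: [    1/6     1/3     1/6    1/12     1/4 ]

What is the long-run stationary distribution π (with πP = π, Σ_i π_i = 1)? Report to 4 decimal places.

π = [0.2290, 0.2478, 0.1949, 0.1867, 0.1416]

Balance equations π_j = Σ_i π_i·P[i][j]:
  π_0 = 5/12·π_0 + 1/4·π_1 + 1/6·π_2 + 1/12·π_3 + 1/6·π_4
  π_1 = 1/6·π_0 + 1/3·π_1 + 1/4·π_2 + 1/6·π_3 + 1/3·π_4
  π_2 = 1/12·π_0 + 1/6·π_1 + 1/4·π_2 + 1/3·π_3 + 1/6·π_4
  π_3 = 1/6·π_0 + 1/6·π_1 + 1/4·π_2 + 1/4·π_3 + 1/12·π_4
  normalize: π_0 + π_1 + π_2 + π_3 + π_4 = 1
Solving the linear system gives exactly π = [914/3991, 989/3991, 778/3991, 745/3991, 565/3991].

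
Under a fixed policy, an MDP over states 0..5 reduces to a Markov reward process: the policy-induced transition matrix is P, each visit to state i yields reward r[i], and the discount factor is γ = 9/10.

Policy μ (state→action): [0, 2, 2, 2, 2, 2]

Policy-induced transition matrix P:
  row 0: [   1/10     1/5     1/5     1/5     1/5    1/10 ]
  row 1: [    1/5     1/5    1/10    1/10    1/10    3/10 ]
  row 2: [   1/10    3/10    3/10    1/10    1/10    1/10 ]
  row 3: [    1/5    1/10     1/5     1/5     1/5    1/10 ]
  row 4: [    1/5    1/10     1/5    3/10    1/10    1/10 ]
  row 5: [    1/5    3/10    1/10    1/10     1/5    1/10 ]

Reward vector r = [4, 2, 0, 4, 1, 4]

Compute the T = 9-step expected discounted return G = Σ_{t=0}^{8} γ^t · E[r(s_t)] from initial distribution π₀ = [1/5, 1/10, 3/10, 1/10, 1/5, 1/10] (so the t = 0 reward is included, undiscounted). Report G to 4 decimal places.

t=0: π = [0.2000, 0.1000, 0.3000, 0.1000, 0.2000, 0.1000], E[r] = 2.0000, γ^t·E[r] = 2.000000, running G = 2.000000
t=1: π = [0.1500, 0.2100, 0.2100, 0.1700, 0.1400, 0.1200], E[r] = 2.3200, γ^t·E[r] = 2.088000, running G = 4.088000
t=2: π = [0.1640, 0.2020, 0.1880, 0.1600, 0.1440, 0.1420], E[r] = 2.4120, γ^t·E[r] = 1.953720, running G = 6.041720
t=3: π = [0.1648, 0.2026, 0.1844, 0.1612, 0.1466, 0.1404], E[r] = 2.4174, γ^t·E[r] = 1.762285, running G = 7.804005
t=4: π = [0.1651, 0.2017, 0.1841, 0.1619, 0.1466, 0.1405], E[r] = 2.4201, γ^t·E[r] = 1.587841, running G = 9.391845
t=5: π = [0.1651, 0.2016, 0.1842, 0.1620, 0.1468, 0.1403], E[r] = 2.4198, γ^t·E[r] = 1.428842, running G = 10.820687
t=6: π = [0.1651, 0.2016, 0.1842, 0.1621, 0.1467, 0.1403], E[r] = 2.4197, γ^t·E[r] = 1.285938, running G = 12.106625
t=7: π = [0.1651, 0.2016, 0.1842, 0.1621, 0.1467, 0.1403], E[r] = 2.4197, γ^t·E[r] = 1.157327, running G = 13.263952
t=8: π = [0.1651, 0.2016, 0.1842, 0.1621, 0.1467, 0.1403], E[r] = 2.4197, γ^t·E[r] = 1.041593, running G = 14.305545

G = 14.3055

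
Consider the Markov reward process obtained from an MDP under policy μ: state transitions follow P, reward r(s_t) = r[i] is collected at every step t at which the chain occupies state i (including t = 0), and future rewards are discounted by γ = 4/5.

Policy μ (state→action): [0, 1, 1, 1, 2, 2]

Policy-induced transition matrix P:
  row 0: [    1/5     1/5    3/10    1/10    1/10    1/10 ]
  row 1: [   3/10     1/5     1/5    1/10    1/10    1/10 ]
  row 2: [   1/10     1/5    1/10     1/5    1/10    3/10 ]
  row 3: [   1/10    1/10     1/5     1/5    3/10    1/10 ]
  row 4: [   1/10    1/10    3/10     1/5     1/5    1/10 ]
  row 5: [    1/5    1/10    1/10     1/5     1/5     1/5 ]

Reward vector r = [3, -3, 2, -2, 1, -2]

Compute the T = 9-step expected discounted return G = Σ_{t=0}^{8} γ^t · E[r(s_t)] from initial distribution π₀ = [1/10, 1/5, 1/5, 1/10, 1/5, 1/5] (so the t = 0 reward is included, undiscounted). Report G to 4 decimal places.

G = -0.4795

t=0: π = [0.1000, 0.2000, 0.2000, 0.1000, 0.2000, 0.2000], E[r] = -0.3000, γ^t·E[r] = -0.300000, running G = -0.300000
t=1: π = [0.1700, 0.1500, 0.1900, 0.1700, 0.1600, 0.1600], E[r] = -0.0600, γ^t·E[r] = -0.048000, running G = -0.348000
t=2: π = [0.1630, 0.1510, 0.1980, 0.1680, 0.1660, 0.1540], E[r] = -0.0460, γ^t·E[r] = -0.029440, running G = -0.377440
t=3: π = [0.1619, 0.1512, 0.1977, 0.1686, 0.1656, 0.1550], E[r] = -0.0541, γ^t·E[r] = -0.027699, running G = -0.405139
t=4: π = [0.1619, 0.1511, 0.1975, 0.1687, 0.1658, 0.1550], E[r] = -0.0542, γ^t·E[r] = -0.022188, running G = -0.427327
t=5: π = [0.1619, 0.1510, 0.1975, 0.1687, 0.1658, 0.1550], E[r] = -0.0539, γ^t·E[r] = -0.017678, running G = -0.445005
t=6: π = [0.1619, 0.1510, 0.1975, 0.1687, 0.1658, 0.1550], E[r] = -0.0540, γ^t·E[r] = -0.014154, running G = -0.459158
t=7: π = [0.1619, 0.1510, 0.1975, 0.1687, 0.1658, 0.1550], E[r] = -0.0540, γ^t·E[r] = -0.011324, running G = -0.470483
t=8: π = [0.1619, 0.1510, 0.1975, 0.1687, 0.1658, 0.1550], E[r] = -0.0540, γ^t·E[r] = -0.009059, running G = -0.479542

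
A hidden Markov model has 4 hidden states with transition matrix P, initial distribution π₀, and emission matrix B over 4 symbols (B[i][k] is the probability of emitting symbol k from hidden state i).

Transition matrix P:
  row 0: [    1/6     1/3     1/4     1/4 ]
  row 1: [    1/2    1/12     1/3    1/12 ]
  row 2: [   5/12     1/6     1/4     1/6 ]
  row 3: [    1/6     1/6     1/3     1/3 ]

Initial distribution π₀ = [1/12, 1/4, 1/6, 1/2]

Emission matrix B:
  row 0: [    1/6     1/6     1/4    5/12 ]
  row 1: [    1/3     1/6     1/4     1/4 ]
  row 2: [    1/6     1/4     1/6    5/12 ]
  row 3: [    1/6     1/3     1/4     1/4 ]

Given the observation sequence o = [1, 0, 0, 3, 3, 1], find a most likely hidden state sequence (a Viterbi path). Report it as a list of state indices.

t=0: δ = [1.389e-02, 4.167e-02, 4.167e-02, 1.667e-01]  (obs o_0=1)
t=1: δ = [4.630e-03, 9.259e-03, 9.259e-03, 9.259e-03]  ψ = [3, 3, 3, 3]  (obs o_1=0)
t=2: δ = [7.716e-04, 5.144e-04, 5.144e-04, 5.144e-04]  ψ = [1, 0, 1, 3]  (obs o_2=0)
t=3: δ = [1.072e-04, 6.430e-05, 8.038e-05, 4.823e-05]  ψ = [1, 0, 0, 0]  (obs o_3=3)
t=4: δ = [1.395e-05, 8.931e-06, 1.116e-05, 6.698e-06]  ψ = [2, 0, 0, 0]  (obs o_4=3)
t=5: δ = [7.752e-07, 7.752e-07, 8.721e-07, 1.163e-06]  ψ = [2, 0, 0, 0]  (obs o_5=1)
backtrack: best end state = 3; path = [3, 1, 0, 2, 0, 3]

path = [3, 1, 0, 2, 0, 3]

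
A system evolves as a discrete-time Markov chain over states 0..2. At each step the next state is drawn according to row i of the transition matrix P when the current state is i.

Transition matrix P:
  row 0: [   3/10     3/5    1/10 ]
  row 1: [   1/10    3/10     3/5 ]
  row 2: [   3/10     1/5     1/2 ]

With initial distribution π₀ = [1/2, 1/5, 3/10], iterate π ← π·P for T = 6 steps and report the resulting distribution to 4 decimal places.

π = [0.2346, 0.3267, 0.4386]

t=0: π = [0.5000, 0.2000, 0.3000]
t=1: π = [0.2600, 0.4200, 0.3200]
t=2: π = [0.2160, 0.3460, 0.4380]
t=3: π = [0.2308, 0.3210, 0.4482]
t=4: π = [0.2358, 0.3244, 0.4398]
t=5: π = [0.2351, 0.3268, 0.4381]
t=6: π = [0.2346, 0.3267, 0.4386]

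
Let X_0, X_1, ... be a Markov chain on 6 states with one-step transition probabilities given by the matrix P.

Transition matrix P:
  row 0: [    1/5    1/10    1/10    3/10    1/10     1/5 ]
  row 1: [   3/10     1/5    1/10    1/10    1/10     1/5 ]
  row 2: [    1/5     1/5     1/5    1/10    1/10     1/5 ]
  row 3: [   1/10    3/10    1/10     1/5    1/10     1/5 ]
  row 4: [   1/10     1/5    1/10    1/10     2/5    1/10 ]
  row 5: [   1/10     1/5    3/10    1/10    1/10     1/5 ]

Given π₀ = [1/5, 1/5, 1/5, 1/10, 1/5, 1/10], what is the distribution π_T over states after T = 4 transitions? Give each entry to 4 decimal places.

t=0: π = [0.2000, 0.2000, 0.2000, 0.1000, 0.2000, 0.1000]
t=1: π = [0.1800, 0.1900, 0.1400, 0.1500, 0.1600, 0.1800]
t=2: π = [0.1700, 0.1970, 0.1500, 0.1510, 0.1480, 0.1840]
t=3: π = [0.1714, 0.1981, 0.1518, 0.1491, 0.1444, 0.1852]
t=4: π = [0.1719, 0.1978, 0.1522, 0.1492, 0.1433, 0.1856]

π = [0.1719, 0.1978, 0.1522, 0.1492, 0.1433, 0.1856]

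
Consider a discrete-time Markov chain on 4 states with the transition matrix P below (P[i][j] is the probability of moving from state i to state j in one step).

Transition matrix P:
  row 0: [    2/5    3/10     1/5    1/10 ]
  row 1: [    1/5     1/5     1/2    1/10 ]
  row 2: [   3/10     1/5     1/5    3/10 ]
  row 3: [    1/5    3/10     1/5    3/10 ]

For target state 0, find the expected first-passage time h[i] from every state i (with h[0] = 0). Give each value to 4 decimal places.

First-step conditioning: h[0] = 0; for i ≠ 0, h[i] = 1 + Σ_k P[i][k]·h[k].
  h[1] = 1 + 1/5·h[1] + 1/2·h[2] + 1/10·h[3]
  h[2] = 1 + 1/5·h[1] + 1/5·h[2] + 3/10·h[3]
  h[3] = 1 + 3/10·h[1] + 1/5·h[2] + 3/10·h[3]
Solving the 3×3 linear system over states ≠ 0 gives exactly h = [0, 1100/257, 1020/257, 1130/257] (h[0] = 0 is the target).

h = [0.0000, 4.2802, 3.9689, 4.3969]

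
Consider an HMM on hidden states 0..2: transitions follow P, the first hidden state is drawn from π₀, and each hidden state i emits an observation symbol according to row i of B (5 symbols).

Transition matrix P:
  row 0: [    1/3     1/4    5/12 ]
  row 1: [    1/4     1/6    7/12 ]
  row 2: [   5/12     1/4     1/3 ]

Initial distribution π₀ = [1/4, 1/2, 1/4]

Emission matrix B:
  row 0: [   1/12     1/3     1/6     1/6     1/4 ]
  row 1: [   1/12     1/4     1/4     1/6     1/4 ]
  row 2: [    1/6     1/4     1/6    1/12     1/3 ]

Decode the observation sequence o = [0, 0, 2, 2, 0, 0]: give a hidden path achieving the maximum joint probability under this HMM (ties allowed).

t=0: δ = [2.083e-02, 4.167e-02, 4.167e-02]  (obs o_0=0)
t=1: δ = [1.447e-03, 8.681e-04, 4.051e-03]  ψ = [2, 2, 1]  (obs o_1=0)
t=2: δ = [2.813e-04, 2.532e-04, 2.251e-04]  ψ = [2, 2, 2]  (obs o_2=2)
t=3: δ = [1.563e-05, 1.758e-05, 2.462e-05]  ψ = [0, 0, 1]  (obs o_3=2)
t=4: δ = [8.547e-07, 5.128e-07, 1.709e-06]  ψ = [2, 2, 1]  (obs o_4=0)
t=5: δ = [5.935e-08, 3.561e-08, 9.497e-08]  ψ = [2, 2, 2]  (obs o_5=0)
backtrack: best end state = 2; path = [1, 2, 0, 1, 2, 2]

path = [1, 2, 0, 1, 2, 2]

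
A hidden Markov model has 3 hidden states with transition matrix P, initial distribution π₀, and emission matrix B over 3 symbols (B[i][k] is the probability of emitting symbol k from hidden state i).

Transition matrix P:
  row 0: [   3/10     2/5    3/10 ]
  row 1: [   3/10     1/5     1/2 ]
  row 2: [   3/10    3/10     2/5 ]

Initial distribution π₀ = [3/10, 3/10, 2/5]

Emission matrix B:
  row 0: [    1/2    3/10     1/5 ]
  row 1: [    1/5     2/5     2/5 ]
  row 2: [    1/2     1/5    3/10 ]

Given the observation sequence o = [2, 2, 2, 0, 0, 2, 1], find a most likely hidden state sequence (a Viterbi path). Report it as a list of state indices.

path = [1, 2, 1, 2, 2, 2, 1]

t=0: δ = [6.000e-02, 1.200e-01, 1.200e-01]  (obs o_0=2)
t=1: δ = [7.200e-03, 1.440e-02, 1.800e-02]  ψ = [1, 2, 1]  (obs o_1=2)
t=2: δ = [1.080e-03, 2.160e-03, 2.160e-03]  ψ = [2, 2, 1]  (obs o_2=2)
t=3: δ = [3.240e-04, 1.296e-04, 5.400e-04]  ψ = [1, 2, 1]  (obs o_3=0)
t=4: δ = [8.100e-05, 3.240e-05, 1.080e-04]  ψ = [2, 2, 2]  (obs o_4=0)
t=5: δ = [6.480e-06, 1.296e-05, 1.296e-05]  ψ = [2, 0, 2]  (obs o_5=2)
t=6: δ = [1.166e-06, 1.555e-06, 1.296e-06]  ψ = [1, 2, 1]  (obs o_6=1)
backtrack: best end state = 1; path = [1, 2, 1, 2, 2, 2, 1]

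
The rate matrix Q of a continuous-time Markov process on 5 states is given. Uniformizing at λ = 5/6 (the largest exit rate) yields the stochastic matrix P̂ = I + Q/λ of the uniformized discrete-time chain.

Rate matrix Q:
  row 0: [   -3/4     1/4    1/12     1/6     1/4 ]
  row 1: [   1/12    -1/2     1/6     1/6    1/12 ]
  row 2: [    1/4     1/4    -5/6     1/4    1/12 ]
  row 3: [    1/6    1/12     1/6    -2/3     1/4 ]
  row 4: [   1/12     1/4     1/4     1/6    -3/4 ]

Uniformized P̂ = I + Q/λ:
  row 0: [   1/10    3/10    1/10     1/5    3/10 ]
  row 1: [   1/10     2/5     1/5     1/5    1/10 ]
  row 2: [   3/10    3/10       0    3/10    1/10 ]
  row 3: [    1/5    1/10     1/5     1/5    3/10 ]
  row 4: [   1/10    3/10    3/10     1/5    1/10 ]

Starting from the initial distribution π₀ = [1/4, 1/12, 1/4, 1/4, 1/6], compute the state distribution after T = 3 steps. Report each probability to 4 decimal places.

t=0: π = [0.2500, 0.0833, 0.2500, 0.2500, 0.1667]
t=1: π = [0.1750, 0.2583, 0.1417, 0.2250, 0.2000]
t=2: π = [0.1508, 0.2808, 0.1742, 0.2142, 0.1800]
t=3: π = [0.1563, 0.2853, 0.1681, 0.2174, 0.1730]

π = [0.1563, 0.2853, 0.1681, 0.2174, 0.1730]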